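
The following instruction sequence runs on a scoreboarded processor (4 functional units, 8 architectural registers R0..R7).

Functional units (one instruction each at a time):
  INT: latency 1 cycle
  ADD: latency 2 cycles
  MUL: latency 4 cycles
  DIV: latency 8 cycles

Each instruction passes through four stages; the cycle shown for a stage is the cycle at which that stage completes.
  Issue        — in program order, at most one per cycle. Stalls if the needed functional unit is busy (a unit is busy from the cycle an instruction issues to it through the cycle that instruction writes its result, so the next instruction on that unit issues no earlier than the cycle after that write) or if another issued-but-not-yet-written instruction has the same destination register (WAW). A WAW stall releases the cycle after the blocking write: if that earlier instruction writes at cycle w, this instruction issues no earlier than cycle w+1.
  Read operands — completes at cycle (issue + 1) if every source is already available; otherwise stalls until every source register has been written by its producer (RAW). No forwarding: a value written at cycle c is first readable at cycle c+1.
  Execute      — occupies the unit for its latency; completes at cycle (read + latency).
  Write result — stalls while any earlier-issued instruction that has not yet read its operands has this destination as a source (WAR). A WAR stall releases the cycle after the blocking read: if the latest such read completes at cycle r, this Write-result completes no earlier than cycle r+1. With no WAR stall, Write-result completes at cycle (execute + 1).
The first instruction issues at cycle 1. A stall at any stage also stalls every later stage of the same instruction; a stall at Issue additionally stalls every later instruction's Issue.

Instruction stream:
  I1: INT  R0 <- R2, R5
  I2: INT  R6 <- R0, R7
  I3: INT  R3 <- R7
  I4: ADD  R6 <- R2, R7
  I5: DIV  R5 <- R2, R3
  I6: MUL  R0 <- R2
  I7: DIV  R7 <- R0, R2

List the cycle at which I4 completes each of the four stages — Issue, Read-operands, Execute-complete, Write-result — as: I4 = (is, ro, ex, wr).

I4 = (10, 11, 13, 14)

I1: IS=1 RO=2 EX=3 WR=4
I2: IS=5 RO=6 EX=7 WR=8  [struct: INT busy until I1 writes@4]
I3: IS=9 RO=10 EX=11 WR=12  [struct: INT busy until I2 writes@8]
I4: IS=10 RO=11 EX=13 WR=14
I5: IS=11 RO=13 EX=21 WR=22  [RAW R3: wait I3 write@12]
I6: IS=12 RO=13 EX=17 WR=18
I7: IS=23 RO=24 EX=32 WR=33  [struct: DIV busy until I5 writes@22]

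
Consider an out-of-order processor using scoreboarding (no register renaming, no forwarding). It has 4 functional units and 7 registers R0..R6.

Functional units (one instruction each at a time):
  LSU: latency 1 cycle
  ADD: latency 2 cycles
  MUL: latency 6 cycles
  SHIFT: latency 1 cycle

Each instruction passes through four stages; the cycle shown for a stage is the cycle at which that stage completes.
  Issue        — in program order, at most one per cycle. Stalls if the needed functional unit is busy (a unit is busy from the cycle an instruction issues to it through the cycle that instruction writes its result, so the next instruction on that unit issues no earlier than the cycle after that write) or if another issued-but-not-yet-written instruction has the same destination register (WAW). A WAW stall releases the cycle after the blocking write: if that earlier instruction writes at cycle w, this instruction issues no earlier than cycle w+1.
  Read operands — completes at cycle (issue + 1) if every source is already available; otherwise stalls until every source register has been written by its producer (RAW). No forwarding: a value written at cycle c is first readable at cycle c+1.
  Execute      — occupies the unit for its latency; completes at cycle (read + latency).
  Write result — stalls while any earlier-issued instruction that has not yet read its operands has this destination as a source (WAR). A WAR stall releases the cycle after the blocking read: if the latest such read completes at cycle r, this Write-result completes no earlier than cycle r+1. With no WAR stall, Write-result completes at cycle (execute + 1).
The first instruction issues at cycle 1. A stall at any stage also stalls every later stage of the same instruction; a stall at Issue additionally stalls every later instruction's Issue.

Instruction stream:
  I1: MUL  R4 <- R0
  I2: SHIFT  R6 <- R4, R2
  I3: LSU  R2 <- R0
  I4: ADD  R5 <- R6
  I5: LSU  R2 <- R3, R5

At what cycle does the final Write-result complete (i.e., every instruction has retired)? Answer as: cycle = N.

I1: IS=1 RO=2 EX=8 WR=9
I2: IS=2 RO=10 EX=11 WR=12  [RAW R4: wait I1 write@9]
I3: IS=3 RO=4 EX=5 WR=11  [WAR R2: wait I2 read@10]
I4: IS=4 RO=13 EX=15 WR=16  [RAW R6: wait I2 write@12]
I5: IS=12 RO=17 EX=18 WR=19  [struct: LSU busy until I3 writes@11; RAW R5: wait I4 write@16]

cycle = 19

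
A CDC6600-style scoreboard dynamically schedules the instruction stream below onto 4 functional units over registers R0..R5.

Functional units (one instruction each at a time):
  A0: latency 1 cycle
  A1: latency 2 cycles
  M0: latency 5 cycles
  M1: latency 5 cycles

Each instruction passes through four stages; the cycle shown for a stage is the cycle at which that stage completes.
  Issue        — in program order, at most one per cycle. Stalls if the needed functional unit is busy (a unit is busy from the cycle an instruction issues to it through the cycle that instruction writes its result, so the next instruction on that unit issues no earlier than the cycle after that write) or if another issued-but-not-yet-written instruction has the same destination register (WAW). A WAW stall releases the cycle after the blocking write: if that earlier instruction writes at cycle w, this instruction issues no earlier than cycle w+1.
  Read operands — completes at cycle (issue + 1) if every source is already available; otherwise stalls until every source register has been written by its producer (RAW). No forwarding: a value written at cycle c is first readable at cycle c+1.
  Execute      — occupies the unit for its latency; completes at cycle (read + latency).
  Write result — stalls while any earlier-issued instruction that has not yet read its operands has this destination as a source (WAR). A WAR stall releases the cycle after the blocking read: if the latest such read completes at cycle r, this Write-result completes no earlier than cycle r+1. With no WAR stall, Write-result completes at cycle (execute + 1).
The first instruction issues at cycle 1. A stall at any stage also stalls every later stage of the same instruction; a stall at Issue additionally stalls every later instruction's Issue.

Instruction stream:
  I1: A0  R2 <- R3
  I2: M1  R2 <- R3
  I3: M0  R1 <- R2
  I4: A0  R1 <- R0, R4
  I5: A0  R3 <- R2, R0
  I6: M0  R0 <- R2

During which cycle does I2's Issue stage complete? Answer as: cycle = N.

cycle = 5

[I1] 1/2/3/4
[I2] 5/6/11/12  (WAW R2: wait I1 write@4)
[I3] 6/13/18/19  (RAW R2: wait I2 write@12)
[I4] 20/21/22/23  (WAW R1: wait I3 write@19)
[I5] 24/25/26/27  (struct: A0 busy until I4 writes@23)
[I6] 25/26/31/32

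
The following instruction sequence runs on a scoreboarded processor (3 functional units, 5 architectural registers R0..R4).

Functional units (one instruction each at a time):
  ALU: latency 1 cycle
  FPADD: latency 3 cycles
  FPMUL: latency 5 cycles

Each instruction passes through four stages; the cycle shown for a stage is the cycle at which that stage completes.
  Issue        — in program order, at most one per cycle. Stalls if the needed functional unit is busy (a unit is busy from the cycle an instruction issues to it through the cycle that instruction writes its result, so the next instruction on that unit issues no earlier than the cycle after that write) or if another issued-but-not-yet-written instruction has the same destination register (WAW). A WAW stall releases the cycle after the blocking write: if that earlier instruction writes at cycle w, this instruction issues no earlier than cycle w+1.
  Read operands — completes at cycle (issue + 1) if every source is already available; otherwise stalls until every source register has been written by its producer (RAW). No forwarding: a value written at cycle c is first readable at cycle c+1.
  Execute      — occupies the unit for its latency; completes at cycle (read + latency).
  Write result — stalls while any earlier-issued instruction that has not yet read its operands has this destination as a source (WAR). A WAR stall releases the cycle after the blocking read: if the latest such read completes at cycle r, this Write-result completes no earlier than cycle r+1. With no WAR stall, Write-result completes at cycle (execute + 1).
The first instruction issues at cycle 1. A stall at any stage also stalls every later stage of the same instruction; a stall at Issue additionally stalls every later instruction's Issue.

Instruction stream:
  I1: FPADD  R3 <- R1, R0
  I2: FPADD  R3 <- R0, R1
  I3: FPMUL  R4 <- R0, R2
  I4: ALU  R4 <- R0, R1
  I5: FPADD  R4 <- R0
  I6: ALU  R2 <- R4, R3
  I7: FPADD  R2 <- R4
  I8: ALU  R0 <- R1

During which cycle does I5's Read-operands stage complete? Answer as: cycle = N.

cycle 1: I1 issues→FPADD
cycle 2: I1 reads
cycle 5: I1 exec-done
cycle 6: I1 writes R3
cycle 7: I2 issues→FPADD
cycle 8: I2 reads; I3 issues→FPMUL
cycle 9: I3 reads
cycle 11: I2 exec-done
cycle 12: I2 writes R3
cycle 14: I3 exec-done
cycle 15: I3 writes R4
cycle 16: I4 issues→ALU
cycle 17: I4 reads
cycle 18: I4 exec-done
cycle 19: I4 writes R4
cycle 20: I5 issues→FPADD
cycle 21: I5 reads; I6 issues→ALU
cycle 24: I5 exec-done
cycle 25: I5 writes R4
cycle 26: I6 reads
cycle 27: I6 exec-done
cycle 28: I6 writes R2
cycle 29: I7 issues→FPADD
cycle 30: I7 reads; I8 issues→ALU
cycle 31: I8 reads
cycle 32: I8 exec-done
cycle 33: I7 exec-done; I8 writes R0
cycle 34: I7 writes R2

cycle = 21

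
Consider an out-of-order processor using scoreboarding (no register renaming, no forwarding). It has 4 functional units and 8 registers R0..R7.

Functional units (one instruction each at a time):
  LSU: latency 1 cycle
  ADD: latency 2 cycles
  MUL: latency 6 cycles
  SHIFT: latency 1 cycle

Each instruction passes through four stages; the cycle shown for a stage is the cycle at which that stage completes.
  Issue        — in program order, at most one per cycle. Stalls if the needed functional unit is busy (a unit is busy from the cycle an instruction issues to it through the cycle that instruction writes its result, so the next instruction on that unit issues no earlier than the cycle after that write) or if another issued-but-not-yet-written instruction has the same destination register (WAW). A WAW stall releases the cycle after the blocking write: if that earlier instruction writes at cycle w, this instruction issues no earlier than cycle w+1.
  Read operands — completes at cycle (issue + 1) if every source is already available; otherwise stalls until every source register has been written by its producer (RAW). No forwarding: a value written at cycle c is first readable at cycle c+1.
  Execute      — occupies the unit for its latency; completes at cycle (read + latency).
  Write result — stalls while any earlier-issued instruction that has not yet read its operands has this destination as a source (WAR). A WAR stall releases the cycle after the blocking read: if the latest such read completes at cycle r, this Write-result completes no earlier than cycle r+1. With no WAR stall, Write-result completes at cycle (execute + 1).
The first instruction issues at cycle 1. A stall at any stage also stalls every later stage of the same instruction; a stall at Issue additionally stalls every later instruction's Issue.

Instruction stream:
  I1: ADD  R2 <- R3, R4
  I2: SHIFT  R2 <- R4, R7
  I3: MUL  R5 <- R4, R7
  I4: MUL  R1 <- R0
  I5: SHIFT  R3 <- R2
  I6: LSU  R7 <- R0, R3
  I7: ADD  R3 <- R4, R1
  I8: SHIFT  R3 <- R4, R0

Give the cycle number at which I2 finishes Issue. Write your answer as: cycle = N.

cycle = 6

t=1  I1 issues→ADD
t=2  I1 reads
t=4  I1 exec-done
t=5  I1 writes R2
t=6  I2 issues→SHIFT
t=7  I2 reads; I3 issues→MUL
t=8  I2 exec-done; I3 reads
t=9  I2 writes R2
t=14  I3 exec-done
t=15  I3 writes R5
t=16  I4 issues→MUL
t=17  I4 reads; I5 issues→SHIFT
t=18  I5 reads; I6 issues→LSU
t=19  I5 exec-done
t=20  I5 writes R3
t=21  I6 reads; I7 issues→ADD
t=22  I6 exec-done
t=23  I4 exec-done; I6 writes R7
t=24  I4 writes R1
t=25  I7 reads
t=27  I7 exec-done
t=28  I7 writes R3
t=29  I8 issues→SHIFT
t=30  I8 reads
t=31  I8 exec-done
t=32  I8 writes R3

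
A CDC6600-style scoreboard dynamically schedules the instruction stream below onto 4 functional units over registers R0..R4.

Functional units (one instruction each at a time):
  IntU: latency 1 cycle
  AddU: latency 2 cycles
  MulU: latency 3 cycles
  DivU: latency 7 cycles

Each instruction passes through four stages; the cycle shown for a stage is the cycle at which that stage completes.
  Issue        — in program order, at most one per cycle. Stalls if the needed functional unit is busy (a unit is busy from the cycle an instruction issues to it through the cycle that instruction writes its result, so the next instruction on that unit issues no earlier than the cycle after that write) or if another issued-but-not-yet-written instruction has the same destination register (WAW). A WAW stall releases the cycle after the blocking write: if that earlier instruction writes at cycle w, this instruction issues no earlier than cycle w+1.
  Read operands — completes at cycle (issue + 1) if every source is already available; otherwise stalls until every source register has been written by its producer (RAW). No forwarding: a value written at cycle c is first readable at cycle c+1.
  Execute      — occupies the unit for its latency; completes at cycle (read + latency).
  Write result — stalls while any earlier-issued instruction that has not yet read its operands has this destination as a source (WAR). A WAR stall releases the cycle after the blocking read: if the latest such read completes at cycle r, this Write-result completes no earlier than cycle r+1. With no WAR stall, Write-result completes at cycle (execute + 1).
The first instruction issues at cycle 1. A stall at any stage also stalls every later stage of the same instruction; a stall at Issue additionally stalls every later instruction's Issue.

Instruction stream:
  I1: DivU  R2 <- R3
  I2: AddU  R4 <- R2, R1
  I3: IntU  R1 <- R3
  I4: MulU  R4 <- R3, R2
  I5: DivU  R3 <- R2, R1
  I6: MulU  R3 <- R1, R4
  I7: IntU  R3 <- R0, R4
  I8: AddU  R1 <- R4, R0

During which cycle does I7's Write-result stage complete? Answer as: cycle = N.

t=1  I1 issues→DivU
t=2  I1 reads · I2 issues→AddU
t=3  I3 issues→IntU
t=4  I3 reads
t=5  I3 exec-done
t=9  I1 exec-done
t=10  I1 writes R2
t=11  I2 reads
t=12  I3 writes R1
t=13  I2 exec-done
t=14  I2 writes R4
t=15  I4 issues→MulU
t=16  I4 reads · I5 issues→DivU
t=17  I5 reads
t=19  I4 exec-done
t=20  I4 writes R4
t=24  I5 exec-done
t=25  I5 writes R3
t=26  I6 issues→MulU
t=27  I6 reads
t=30  I6 exec-done
t=31  I6 writes R3
t=32  I7 issues→IntU
t=33  I7 reads · I8 issues→AddU
t=34  I7 exec-done · I8 reads
t=35  I7 writes R3
t=36  I8 exec-done
t=37  I8 writes R1

cycle = 35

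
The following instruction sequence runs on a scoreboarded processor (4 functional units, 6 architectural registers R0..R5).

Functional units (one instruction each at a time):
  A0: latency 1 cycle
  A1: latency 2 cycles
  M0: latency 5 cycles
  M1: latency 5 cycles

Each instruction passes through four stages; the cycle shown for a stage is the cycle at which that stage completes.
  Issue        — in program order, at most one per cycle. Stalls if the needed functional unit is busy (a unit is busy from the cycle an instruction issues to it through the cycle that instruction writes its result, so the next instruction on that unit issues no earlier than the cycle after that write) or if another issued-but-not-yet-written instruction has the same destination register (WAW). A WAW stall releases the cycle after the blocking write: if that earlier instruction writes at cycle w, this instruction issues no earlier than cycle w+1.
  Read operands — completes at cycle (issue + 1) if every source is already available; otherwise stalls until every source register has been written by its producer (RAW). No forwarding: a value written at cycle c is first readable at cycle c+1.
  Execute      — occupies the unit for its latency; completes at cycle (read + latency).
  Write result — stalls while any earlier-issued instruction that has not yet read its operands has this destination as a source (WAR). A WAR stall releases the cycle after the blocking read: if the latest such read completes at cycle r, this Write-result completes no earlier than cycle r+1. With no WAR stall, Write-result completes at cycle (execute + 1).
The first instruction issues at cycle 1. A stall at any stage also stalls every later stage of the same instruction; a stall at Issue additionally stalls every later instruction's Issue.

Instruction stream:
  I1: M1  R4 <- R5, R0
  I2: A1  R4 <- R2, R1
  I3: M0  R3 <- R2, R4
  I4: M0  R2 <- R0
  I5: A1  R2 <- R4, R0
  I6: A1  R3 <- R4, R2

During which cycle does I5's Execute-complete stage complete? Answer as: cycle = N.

t=1  I1 issues→M1
t=2  I1 reads
t=7  I1 exec-done
t=8  I1 writes R4
t=9  I2 issues→A1
t=10  I2 reads, I3 issues→M0
t=12  I2 exec-done
t=13  I2 writes R4
t=14  I3 reads
t=19  I3 exec-done
t=20  I3 writes R3
t=21  I4 issues→M0
t=22  I4 reads
t=27  I4 exec-done
t=28  I4 writes R2
t=29  I5 issues→A1
t=30  I5 reads
t=32  I5 exec-done
t=33  I5 writes R2
t=34  I6 issues→A1
t=35  I6 reads
t=37  I6 exec-done
t=38  I6 writes R3

cycle = 32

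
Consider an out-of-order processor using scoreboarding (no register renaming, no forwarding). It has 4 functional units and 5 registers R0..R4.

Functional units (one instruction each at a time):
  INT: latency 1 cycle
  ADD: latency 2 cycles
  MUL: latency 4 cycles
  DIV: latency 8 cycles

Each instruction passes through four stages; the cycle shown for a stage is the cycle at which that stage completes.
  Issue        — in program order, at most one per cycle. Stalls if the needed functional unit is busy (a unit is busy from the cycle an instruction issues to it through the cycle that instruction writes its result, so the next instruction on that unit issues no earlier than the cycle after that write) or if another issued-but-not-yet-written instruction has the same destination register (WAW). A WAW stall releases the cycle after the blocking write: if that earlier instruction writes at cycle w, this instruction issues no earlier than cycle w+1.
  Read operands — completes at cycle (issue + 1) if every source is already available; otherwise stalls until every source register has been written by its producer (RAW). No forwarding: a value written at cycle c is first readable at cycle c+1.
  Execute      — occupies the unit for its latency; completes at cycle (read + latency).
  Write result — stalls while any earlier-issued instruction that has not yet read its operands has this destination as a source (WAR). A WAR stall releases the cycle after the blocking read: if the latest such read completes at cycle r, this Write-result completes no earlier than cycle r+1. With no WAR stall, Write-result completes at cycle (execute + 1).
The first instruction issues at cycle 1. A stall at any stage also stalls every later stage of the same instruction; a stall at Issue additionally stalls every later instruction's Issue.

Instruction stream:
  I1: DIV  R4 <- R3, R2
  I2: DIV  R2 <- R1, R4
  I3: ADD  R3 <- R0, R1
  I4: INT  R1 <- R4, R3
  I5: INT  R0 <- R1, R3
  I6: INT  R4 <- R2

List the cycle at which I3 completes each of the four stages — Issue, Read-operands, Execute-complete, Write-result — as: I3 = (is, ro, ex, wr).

I3 = (13, 14, 16, 17)

  I1 | 1 | 2 | 10 | 11
  I2 | 12 | 13 | 21 | 22   struct: DIV busy until I1 writes@11
  I3 | 13 | 14 | 16 | 17
  I4 | 14 | 18 | 19 | 20   RAW R3: wait I3 write@17
  I5 | 21 | 22 | 23 | 24   struct: INT busy until I4 writes@20
  I6 | 25 | 26 | 27 | 28   struct: INT busy until I5 writes@24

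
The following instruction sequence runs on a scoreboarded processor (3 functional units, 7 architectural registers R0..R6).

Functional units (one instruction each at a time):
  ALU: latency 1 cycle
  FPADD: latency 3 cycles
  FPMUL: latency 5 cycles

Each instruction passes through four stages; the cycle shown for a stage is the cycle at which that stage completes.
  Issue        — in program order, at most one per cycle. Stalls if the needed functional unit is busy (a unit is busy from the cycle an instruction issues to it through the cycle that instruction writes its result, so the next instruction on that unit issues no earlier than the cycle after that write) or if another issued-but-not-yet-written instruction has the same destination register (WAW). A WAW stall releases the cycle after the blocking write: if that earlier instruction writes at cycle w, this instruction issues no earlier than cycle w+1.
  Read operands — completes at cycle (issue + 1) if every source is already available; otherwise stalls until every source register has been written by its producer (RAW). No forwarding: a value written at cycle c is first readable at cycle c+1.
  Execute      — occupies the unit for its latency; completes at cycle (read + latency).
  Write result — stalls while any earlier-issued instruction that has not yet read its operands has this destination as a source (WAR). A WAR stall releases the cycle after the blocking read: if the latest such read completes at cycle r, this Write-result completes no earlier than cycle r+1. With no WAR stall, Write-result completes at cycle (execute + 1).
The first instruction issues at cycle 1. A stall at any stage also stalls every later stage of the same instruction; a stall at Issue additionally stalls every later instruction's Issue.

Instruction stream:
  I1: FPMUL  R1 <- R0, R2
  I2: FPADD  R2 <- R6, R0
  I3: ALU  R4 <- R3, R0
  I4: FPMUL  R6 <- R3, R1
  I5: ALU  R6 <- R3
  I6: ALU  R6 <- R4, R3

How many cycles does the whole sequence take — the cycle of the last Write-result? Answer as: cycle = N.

cycle = 24

t=1  I1 dispatched to FPMUL
t=2  I1 operands ready, I2 dispatched to FPADD
t=3  I2 operands ready, I3 dispatched to ALU
t=4  I3 operands ready
t=5  I3 complete
t=6  I2 complete, R4←I3
t=7  I1 complete, R2←I2
t=8  R1←I1
t=9  I4 dispatched to FPMUL
t=10  I4 operands ready
t=15  I4 complete
t=16  R6←I4
t=17  I5 dispatched to ALU
t=18  I5 operands ready
t=19  I5 complete
t=20  R6←I5
t=21  I6 dispatched to ALU
t=22  I6 operands ready
t=23  I6 complete
t=24  R6←I6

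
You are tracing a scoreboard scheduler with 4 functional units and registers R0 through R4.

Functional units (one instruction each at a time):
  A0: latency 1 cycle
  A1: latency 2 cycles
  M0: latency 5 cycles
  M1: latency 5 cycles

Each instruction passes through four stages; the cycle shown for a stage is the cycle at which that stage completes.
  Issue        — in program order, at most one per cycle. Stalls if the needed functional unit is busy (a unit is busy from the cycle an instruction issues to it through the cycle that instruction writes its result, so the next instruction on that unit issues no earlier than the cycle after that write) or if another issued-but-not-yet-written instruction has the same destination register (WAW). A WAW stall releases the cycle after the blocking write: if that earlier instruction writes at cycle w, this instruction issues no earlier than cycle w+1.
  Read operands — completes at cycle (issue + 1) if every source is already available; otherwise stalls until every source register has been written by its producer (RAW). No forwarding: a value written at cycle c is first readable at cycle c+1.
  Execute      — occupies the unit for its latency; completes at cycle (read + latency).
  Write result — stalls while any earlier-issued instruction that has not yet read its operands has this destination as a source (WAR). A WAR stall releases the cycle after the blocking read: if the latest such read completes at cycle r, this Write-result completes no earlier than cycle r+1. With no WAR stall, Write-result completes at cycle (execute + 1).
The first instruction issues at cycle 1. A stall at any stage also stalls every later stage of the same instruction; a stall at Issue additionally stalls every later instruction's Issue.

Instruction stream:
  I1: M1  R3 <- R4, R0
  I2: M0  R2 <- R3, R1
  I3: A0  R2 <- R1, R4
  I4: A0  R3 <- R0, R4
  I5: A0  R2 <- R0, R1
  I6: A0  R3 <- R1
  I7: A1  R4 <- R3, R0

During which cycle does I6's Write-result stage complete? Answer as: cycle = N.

cycle = 31

I1: IS=1 RO=2 EX=7 WR=8
I2: IS=2 RO=9 EX=14 WR=15  [RAW R3: wait I1 write@8]
I3: IS=16 RO=17 EX=18 WR=19  [WAW R2: wait I2 write@15]
I4: IS=20 RO=21 EX=22 WR=23  [struct: A0 busy until I3 writes@19]
I5: IS=24 RO=25 EX=26 WR=27  [struct: A0 busy until I4 writes@23]
I6: IS=28 RO=29 EX=30 WR=31  [struct: A0 busy until I5 writes@27]
I7: IS=29 RO=32 EX=34 WR=35  [RAW R3: wait I6 write@31]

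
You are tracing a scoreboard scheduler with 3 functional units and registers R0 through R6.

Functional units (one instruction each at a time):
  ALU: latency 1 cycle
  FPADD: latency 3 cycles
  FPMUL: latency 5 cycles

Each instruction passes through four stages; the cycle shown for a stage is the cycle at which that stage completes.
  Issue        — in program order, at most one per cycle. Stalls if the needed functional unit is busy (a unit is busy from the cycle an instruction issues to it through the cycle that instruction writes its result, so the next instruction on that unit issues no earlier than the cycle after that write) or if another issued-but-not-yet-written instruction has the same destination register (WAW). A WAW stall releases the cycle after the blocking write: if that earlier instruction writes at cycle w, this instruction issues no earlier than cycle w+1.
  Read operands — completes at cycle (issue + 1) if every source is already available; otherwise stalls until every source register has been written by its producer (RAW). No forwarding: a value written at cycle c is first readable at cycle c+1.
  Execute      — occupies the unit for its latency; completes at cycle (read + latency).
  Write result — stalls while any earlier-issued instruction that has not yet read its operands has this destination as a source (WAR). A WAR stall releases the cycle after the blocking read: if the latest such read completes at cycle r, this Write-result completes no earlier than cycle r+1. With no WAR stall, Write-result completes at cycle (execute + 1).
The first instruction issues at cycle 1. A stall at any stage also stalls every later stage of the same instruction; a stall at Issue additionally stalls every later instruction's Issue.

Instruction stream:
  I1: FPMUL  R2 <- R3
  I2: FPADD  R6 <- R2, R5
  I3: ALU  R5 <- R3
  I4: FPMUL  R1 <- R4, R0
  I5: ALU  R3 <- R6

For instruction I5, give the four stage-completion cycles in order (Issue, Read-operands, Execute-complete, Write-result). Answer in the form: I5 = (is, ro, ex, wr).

I5 = (11, 14, 15, 16)

cycle 1: I1 dispatched to FPMUL
cycle 2: I1 operands ready, I2 dispatched to FPADD
cycle 3: I3 dispatched to ALU
cycle 4: I3 operands ready
cycle 5: I3 complete
cycle 7: I1 complete
cycle 8: R2←I1
cycle 9: I2 operands ready, I4 dispatched to FPMUL
cycle 10: R5←I3, I4 operands ready
cycle 11: I5 dispatched to ALU
cycle 12: I2 complete
cycle 13: R6←I2
cycle 14: I5 operands ready
cycle 15: I4 complete, I5 complete
cycle 16: R1←I4, R3←I5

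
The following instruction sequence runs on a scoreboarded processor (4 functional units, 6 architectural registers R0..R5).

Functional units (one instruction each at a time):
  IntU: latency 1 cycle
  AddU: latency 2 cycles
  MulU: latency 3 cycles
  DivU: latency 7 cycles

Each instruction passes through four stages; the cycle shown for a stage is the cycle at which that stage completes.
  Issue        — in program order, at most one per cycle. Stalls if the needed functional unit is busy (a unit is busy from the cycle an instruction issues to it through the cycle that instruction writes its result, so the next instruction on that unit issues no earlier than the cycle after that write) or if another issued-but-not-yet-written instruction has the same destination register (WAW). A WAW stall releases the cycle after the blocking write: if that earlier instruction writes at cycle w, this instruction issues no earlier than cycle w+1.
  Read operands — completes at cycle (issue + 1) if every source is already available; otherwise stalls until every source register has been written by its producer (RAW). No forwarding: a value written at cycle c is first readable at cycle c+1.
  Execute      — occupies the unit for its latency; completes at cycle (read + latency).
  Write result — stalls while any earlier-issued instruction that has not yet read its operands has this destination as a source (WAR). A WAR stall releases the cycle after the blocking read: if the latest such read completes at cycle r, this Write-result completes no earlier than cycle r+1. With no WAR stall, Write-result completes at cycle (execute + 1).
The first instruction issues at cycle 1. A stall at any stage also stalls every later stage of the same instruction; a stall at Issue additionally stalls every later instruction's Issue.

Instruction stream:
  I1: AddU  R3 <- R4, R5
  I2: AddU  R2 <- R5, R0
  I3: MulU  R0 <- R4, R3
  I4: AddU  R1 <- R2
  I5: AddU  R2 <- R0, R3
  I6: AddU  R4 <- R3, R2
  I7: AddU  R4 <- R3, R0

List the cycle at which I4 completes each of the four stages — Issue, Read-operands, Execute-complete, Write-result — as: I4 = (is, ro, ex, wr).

cycle 1: I1 issues→AddU
cycle 2: I1 reads
cycle 4: I1 exec-done
cycle 5: I1 writes R3
cycle 6: I2 issues→AddU
cycle 7: I2 reads; I3 issues→MulU
cycle 8: I3 reads
cycle 9: I2 exec-done
cycle 10: I2 writes R2
cycle 11: I3 exec-done; I4 issues→AddU
cycle 12: I3 writes R0; I4 reads
cycle 14: I4 exec-done
cycle 15: I4 writes R1
cycle 16: I5 issues→AddU
cycle 17: I5 reads
cycle 19: I5 exec-done
cycle 20: I5 writes R2
cycle 21: I6 issues→AddU
cycle 22: I6 reads
cycle 24: I6 exec-done
cycle 25: I6 writes R4
cycle 26: I7 issues→AddU
cycle 27: I7 reads
cycle 29: I7 exec-done
cycle 30: I7 writes R4

I4 = (11, 12, 14, 15)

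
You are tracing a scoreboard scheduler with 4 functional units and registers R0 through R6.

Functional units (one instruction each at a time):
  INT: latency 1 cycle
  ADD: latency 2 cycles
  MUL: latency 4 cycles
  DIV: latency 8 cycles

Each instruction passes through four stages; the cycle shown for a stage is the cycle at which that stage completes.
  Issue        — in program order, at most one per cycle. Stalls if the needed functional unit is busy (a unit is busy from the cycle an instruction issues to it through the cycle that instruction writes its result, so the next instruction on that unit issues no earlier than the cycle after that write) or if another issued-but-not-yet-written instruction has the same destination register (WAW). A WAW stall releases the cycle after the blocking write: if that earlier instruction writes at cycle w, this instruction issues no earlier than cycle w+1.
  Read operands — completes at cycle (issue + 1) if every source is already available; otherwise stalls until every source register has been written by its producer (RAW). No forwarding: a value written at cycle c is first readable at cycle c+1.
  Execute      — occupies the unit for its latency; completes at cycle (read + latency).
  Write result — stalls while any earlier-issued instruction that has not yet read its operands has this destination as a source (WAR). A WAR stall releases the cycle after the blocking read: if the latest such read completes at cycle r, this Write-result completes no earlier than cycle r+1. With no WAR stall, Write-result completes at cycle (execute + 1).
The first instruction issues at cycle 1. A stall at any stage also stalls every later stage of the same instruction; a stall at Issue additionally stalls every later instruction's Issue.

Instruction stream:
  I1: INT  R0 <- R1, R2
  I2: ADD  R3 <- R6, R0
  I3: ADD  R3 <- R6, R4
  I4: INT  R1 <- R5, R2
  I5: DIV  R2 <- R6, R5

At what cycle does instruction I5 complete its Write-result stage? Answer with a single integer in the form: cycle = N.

cycle = 21

[1] issue I1 (INT)
[2] I1 read-ops · issue I2 (ADD)
[3] I1 finished on INT
[4] I1→R0
[5] I2 read-ops
[7] I2 finished on ADD
[8] I2→R3
[9] issue I3 (ADD)
[10] I3 read-ops · issue I4 (INT)
[11] I4 read-ops · issue I5 (DIV)
[12] I3 finished on ADD · I4 finished on INT · I5 read-ops
[13] I3→R3 · I4→R1
[20] I5 finished on DIV
[21] I5→R2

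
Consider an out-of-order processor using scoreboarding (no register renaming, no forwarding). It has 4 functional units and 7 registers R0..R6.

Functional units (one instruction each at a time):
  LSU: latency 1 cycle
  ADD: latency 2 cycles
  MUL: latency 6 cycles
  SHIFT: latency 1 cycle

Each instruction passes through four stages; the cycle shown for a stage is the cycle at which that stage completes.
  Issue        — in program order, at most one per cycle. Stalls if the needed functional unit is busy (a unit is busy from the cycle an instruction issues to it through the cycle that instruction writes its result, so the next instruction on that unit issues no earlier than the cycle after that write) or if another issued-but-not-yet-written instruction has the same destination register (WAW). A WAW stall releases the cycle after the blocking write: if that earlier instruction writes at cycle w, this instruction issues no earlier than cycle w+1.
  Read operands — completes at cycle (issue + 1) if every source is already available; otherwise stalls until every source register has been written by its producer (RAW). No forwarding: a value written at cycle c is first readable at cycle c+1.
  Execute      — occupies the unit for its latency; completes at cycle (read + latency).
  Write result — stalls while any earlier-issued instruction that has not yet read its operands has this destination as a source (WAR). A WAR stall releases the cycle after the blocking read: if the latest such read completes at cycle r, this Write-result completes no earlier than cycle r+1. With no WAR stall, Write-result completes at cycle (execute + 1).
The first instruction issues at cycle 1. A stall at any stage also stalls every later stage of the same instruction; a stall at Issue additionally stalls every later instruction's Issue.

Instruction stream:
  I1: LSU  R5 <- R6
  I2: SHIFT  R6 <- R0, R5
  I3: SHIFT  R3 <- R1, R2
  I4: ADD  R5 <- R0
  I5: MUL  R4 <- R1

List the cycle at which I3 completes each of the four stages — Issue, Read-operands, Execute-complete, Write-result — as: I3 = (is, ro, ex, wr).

c1: I1→LSU
c2: I1 RO | I2→SHIFT
c3: I1 EX
c4: I1 WR R5
c5: I2 RO
c6: I2 EX
c7: I2 WR R6
c8: I3→SHIFT
c9: I3 RO | I4→ADD
c10: I3 EX | I4 RO | I5→MUL
c11: I3 WR R3 | I5 RO
c12: I4 EX
c13: I4 WR R5
c17: I5 EX
c18: I5 WR R4

I3 = (8, 9, 10, 11)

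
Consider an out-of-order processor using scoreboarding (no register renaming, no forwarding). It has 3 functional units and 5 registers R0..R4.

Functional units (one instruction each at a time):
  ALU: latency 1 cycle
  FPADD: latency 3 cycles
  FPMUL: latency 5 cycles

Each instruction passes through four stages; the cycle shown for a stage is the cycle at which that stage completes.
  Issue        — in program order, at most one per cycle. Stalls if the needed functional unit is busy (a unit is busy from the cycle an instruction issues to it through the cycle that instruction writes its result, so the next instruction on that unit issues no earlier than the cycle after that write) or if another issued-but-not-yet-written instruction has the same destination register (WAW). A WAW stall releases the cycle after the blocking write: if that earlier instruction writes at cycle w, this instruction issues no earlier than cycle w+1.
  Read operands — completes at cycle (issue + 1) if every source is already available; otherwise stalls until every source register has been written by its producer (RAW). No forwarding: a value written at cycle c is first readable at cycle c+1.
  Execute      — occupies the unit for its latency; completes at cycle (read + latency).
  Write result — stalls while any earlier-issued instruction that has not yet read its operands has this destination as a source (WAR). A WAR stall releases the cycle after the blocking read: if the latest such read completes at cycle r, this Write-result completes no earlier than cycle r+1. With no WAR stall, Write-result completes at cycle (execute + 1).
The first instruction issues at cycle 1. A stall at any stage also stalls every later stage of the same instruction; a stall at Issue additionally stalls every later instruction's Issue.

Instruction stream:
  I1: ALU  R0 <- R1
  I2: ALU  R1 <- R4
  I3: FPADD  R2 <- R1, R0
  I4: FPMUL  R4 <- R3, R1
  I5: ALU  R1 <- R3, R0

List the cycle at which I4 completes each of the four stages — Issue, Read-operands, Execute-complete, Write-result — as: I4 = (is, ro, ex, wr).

I4 = (7, 9, 14, 15)

[1] issue I1 (ALU)
[2] I1 read-ops
[3] I1 finished on ALU
[4] I1→R0
[5] issue I2 (ALU)
[6] I2 read-ops · issue I3 (FPADD)
[7] I2 finished on ALU · issue I4 (FPMUL)
[8] I2→R1
[9] I3 read-ops · I4 read-ops · issue I5 (ALU)
[10] I5 read-ops
[11] I5 finished on ALU
[12] I3 finished on FPADD · I5→R1
[13] I3→R2
[14] I4 finished on FPMUL
[15] I4→R4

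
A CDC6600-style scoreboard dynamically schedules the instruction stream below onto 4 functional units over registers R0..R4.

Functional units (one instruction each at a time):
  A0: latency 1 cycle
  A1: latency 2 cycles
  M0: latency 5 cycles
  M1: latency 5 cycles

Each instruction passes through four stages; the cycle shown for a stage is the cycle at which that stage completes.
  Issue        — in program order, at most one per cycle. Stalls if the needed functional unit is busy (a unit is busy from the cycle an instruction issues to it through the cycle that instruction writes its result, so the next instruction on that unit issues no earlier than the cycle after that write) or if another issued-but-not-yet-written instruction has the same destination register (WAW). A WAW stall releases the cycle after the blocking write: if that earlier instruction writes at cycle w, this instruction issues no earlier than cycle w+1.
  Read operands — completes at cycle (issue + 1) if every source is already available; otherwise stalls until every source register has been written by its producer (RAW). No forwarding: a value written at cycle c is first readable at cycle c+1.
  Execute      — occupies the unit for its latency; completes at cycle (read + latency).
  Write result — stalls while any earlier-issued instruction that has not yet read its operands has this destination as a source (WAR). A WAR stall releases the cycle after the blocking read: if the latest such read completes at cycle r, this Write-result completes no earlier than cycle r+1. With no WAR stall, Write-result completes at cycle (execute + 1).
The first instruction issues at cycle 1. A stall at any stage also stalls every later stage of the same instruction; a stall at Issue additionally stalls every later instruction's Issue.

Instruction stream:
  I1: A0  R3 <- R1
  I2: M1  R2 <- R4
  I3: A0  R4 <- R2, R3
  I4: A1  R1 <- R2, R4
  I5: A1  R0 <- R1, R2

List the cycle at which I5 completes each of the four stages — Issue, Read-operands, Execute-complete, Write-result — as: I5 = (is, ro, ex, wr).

I5 = (17, 18, 20, 21)

cycle 1: issue I1 (A0)
cycle 2: I1 read-ops; issue I2 (M1)
cycle 3: I1 finished on A0; I2 read-ops
cycle 4: I1→R3
cycle 5: issue I3 (A0)
cycle 6: issue I4 (A1)
cycle 8: I2 finished on M1
cycle 9: I2→R2
cycle 10: I3 read-ops
cycle 11: I3 finished on A0
cycle 12: I3→R4
cycle 13: I4 read-ops
cycle 15: I4 finished on A1
cycle 16: I4→R1
cycle 17: issue I5 (A1)
cycle 18: I5 read-ops
cycle 20: I5 finished on A1
cycle 21: I5→R0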